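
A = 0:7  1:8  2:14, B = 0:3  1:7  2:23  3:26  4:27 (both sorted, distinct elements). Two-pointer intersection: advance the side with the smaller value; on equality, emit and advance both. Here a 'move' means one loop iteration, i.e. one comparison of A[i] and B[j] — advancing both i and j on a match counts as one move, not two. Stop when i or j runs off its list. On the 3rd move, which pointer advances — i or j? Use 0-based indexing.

[i=0,j=0] 7>3 → j++
[i=0,j=1] 7==7 emit → i++,j++
[i=1,j=2] 8<23 → i++

i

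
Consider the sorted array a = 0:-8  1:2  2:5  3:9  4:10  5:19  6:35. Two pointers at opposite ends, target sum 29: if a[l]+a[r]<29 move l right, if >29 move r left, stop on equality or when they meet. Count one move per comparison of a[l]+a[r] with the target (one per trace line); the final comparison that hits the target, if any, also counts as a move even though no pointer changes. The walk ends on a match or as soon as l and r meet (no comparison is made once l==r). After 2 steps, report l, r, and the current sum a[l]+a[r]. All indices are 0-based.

l=1, r=5, sum=21

[0,6] -8+35=27 <29 → l++
[1,6] 2+35=37 >29 → r--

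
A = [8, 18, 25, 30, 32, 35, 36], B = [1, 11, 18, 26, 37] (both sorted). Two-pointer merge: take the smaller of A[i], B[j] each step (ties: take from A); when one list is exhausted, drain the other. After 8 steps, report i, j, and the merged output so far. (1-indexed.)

i=5, j=5, merged so far=[1, 8, 11, 18, 18, 25, 26, 30]

[i=1,j=1] A[i]=8>B[j]=1 take 1 → j++
[i=1,j=2] A[i]=8<=B[j]=11 take 8 → i++
[i=2,j=2] A[i]=18>B[j]=11 take 11 → j++
[i=2,j=3] A[i]=18<=B[j]=18 take 18 → i++
[i=3,j=3] A[i]=25>B[j]=18 take 18 → j++
[i=3,j=4] A[i]=25<=B[j]=26 take 25 → i++
[i=4,j=4] A[i]=30>B[j]=26 take 26 → j++
[i=4,j=5] A[i]=30<=B[j]=37 take 30 → i++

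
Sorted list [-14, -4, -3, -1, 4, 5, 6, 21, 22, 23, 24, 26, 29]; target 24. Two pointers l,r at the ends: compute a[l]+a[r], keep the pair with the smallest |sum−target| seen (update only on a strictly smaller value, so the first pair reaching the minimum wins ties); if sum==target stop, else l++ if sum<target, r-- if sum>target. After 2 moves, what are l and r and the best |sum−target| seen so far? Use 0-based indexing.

[0,12] -14+29=15 d=9 * → l++
[1,12] -4+29=25 d=1 * → r--

l=1, r=11, best |Δ|=1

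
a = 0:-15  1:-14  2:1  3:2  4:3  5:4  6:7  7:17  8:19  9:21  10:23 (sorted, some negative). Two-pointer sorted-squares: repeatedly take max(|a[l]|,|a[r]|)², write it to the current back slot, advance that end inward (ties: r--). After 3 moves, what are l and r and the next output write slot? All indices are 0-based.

[0,10] |-15|<=|23| out[10]=529 → r--
[0,9] |-15|<=|21| out[9]=441 → r--
[0,8] |-15|<=|19| out[8]=361 → r--

l=0, r=7, next write slot=7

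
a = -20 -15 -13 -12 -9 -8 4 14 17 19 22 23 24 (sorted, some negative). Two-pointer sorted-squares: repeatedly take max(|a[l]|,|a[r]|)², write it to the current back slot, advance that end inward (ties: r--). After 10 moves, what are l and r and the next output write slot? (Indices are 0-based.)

l=0 r=12: |-20|<=|24| out[12]=576, r--
l=0 r=11: |-20|<=|23| out[11]=529, r--
l=0 r=10: |-20|<=|22| out[10]=484, r--
l=0 r=9: |-20|>|19| out[9]=400, l++
l=1 r=9: |-15|<=|19| out[8]=361, r--
l=1 r=8: |-15|<=|17| out[7]=289, r--
l=1 r=7: |-15|>|14| out[6]=225, l++
l=2 r=7: |-13|<=|14| out[5]=196, r--
l=2 r=6: |-13|>|4| out[4]=169, l++
l=3 r=6: |-12|>|4| out[3]=144, l++

l=4, r=6, next write slot=2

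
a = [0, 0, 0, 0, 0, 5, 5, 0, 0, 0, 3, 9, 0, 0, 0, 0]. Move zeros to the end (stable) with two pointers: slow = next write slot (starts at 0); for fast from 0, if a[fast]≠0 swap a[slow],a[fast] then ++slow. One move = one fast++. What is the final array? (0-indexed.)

[5, 5, 3, 9, 0, 0, 0, 0, 0, 0, 0, 0, 0, 0, 0, 0]

(s=0,f=0) a[fast]=0 → fast++
(s=0,f=1) a[fast]=0 → fast++
(s=0,f=2) a[fast]=0 → fast++
(s=0,f=3) a[fast]=0 → fast++
(s=0,f=4) a[fast]=0 → fast++
(s=0,f=5) a[fast]=5≠0 swap→a[0]=5 → slow++,fast++
(s=1,f=6) a[fast]=5≠0 swap→a[1]=5 → slow++,fast++
(s=2,f=7) a[fast]=0 → fast++
(s=2,f=8) a[fast]=0 → fast++
(s=2,f=9) a[fast]=0 → fast++
(s=2,f=10) a[fast]=3≠0 swap→a[2]=3 → slow++,fast++
(s=3,f=11) a[fast]=9≠0 swap→a[3]=9 → slow++,fast++
(s=4,f=12) a[fast]=0 → fast++
(s=4,f=13) a[fast]=0 → fast++
(s=4,f=14) a[fast]=0 → fast++
(s=4,f=15) a[fast]=0 → fast++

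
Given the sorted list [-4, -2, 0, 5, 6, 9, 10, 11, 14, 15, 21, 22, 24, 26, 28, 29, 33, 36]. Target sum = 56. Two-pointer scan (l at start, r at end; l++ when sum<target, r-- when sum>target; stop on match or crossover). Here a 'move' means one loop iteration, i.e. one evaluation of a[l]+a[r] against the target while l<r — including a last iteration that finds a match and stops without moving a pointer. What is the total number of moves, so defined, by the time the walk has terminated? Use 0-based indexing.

l=0 r=17: -4+36=32 <56, l++
l=1 r=17: -2+36=34 <56, l++
l=2 r=17: 0+36=36 <56, l++
l=3 r=17: 5+36=41 <56, l++
l=4 r=17: 6+36=42 <56, l++
l=5 r=17: 9+36=45 <56, l++
l=6 r=17: 10+36=46 <56, l++
l=7 r=17: 11+36=47 <56, l++
l=8 r=17: 14+36=50 <56, l++
l=9 r=17: 15+36=51 <56, l++
l=10 r=17: 21+36=57 >56, r--
l=10 r=16: 21+33=54 <56, l++
l=11 r=16: 22+33=55 <56, l++
l=12 r=16: 24+33=57 >56, r--
l=12 r=15: 24+29=53 <56, l++
l=13 r=15: 26+29=55 <56, l++
l=14 r=15: 28+29=57 >56, r--

17 moves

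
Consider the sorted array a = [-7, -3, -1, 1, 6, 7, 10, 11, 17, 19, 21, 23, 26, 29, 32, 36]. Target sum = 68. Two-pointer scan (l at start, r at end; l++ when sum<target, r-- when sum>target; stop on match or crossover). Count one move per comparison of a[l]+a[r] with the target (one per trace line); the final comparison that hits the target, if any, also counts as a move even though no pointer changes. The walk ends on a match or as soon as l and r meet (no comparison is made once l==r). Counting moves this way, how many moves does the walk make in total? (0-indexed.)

[0,15] -7+36=29 <68 → l++
[1,15] -3+36=33 <68 → l++
[2,15] -1+36=35 <68 → l++
[3,15] 1+36=37 <68 → l++
[4,15] 6+36=42 <68 → l++
[5,15] 7+36=43 <68 → l++
[6,15] 10+36=46 <68 → l++
[7,15] 11+36=47 <68 → l++
[8,15] 17+36=53 <68 → l++
[9,15] 19+36=55 <68 → l++
[10,15] 21+36=57 <68 → l++
[11,15] 23+36=59 <68 → l++
[12,15] 26+36=62 <68 → l++
[13,15] 29+36=65 <68 → l++
[14,15] 32+36=68 → found

15 moves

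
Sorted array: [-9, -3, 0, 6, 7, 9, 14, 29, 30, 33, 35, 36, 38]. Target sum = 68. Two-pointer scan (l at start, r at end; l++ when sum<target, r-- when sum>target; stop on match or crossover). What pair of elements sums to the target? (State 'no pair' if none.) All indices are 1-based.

(30, 38)

l=1 r=13: -9+38=29 <68, l++
l=2 r=13: -3+38=35 <68, l++
l=3 r=13: 0+38=38 <68, l++
l=4 r=13: 6+38=44 <68, l++
l=5 r=13: 7+38=45 <68, l++
l=6 r=13: 9+38=47 <68, l++
l=7 r=13: 14+38=52 <68, l++
l=8 r=13: 29+38=67 <68, l++
l=9 r=13: 30+38=68, found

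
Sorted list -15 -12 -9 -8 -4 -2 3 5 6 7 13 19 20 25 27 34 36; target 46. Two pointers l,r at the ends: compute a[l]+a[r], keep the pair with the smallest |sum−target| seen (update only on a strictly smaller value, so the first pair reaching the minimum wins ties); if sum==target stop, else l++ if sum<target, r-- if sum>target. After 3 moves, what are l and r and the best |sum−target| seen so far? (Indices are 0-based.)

l=3, r=16, best |Δ|=19

l=0 r=16: -15+36=21 d=25 *, l++
l=1 r=16: -12+36=24 d=22 *, l++
l=2 r=16: -9+36=27 d=19 *, l++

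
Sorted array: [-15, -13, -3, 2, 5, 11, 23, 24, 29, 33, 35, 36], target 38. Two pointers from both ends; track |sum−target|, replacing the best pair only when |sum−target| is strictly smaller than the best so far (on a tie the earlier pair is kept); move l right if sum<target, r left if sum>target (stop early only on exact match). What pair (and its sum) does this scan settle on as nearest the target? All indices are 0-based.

[0,11] -15+36=21 d=17 * → l++
[1,11] -13+36=23 d=15 * → l++
[2,11] -3+36=33 d=5 * → l++
[3,11] 2+36=38 d=0 * → stop

pair (2, 36) with sum 38 (|Δ|=0)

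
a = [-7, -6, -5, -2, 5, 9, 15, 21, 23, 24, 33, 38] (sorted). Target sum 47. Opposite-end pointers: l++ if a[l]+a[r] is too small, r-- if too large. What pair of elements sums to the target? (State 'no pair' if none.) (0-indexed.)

l=0 r=11: -7+38=31 <47, l++
l=1 r=11: -6+38=32 <47, l++
l=2 r=11: -5+38=33 <47, l++
l=3 r=11: -2+38=36 <47, l++
l=4 r=11: 5+38=43 <47, l++
l=5 r=11: 9+38=47, found

(9, 38)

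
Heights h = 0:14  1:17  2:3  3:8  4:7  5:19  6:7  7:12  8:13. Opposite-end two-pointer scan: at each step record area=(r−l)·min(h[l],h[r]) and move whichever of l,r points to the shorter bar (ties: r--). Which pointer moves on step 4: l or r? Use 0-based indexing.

[0,8] min(14,13)*8=104 best=104 * → r--
[0,7] min(14,12)*7=84 best=104 → r--
[0,6] min(14,7)*6=42 best=104 → r--
[0,5] min(14,19)*5=70 best=104 → l++

l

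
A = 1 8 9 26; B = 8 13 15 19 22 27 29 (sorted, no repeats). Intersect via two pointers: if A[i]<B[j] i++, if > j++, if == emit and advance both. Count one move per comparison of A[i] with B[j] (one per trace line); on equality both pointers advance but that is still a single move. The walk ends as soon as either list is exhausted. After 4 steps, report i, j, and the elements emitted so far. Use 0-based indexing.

i=3, j=2, emitted=[8]

[i=0,j=0] 1<8 → i++
[i=1,j=0] 8==8 emit → i++,j++
[i=2,j=1] 9<13 → i++
[i=3,j=1] 26>13 → j++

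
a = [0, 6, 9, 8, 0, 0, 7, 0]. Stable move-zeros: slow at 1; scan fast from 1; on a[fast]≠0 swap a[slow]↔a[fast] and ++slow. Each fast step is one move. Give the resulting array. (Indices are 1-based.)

slow=1 fast=1: a[fast]=0, fast++
slow=1 fast=2: a[fast]=6≠0 swap→a[1]=6, slow++,fast++
slow=2 fast=3: a[fast]=9≠0 swap→a[2]=9, slow++,fast++
slow=3 fast=4: a[fast]=8≠0 swap→a[3]=8, slow++,fast++
slow=4 fast=5: a[fast]=0, fast++
slow=4 fast=6: a[fast]=0, fast++
slow=4 fast=7: a[fast]=7≠0 swap→a[4]=7, slow++,fast++
slow=5 fast=8: a[fast]=0, fast++

[6, 9, 8, 7, 0, 0, 0, 0]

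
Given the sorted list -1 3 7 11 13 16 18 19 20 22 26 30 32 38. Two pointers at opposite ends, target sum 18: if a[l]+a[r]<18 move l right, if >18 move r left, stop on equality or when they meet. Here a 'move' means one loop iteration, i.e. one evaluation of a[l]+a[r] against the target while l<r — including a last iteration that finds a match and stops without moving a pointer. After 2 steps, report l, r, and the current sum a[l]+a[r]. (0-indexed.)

l=0, r=11, sum=29

[0,13] -1+38=37 >18 → r--
[0,12] -1+32=31 >18 → r--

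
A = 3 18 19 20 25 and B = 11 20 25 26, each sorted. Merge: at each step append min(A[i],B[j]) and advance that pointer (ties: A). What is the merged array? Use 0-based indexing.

[3, 11, 18, 19, 20, 20, 25, 25, 26]

[i=0,j=0] A[i]=3<=B[j]=11 take 3 → i++
[i=1,j=0] A[i]=18>B[j]=11 take 11 → j++
[i=1,j=1] A[i]=18<=B[j]=20 take 18 → i++
[i=2,j=1] A[i]=19<=B[j]=20 take 19 → i++
[i=3,j=1] A[i]=20<=B[j]=20 take 20 → i++
[i=4,j=1] A[i]=25>B[j]=20 take 20 → j++
[i=4,j=2] A[i]=25<=B[j]=25 take 25 → i++
[i=5,j=2] A done, take B[j]=25 → j++
[i=5,j=3] A done, take B[j]=26 → j++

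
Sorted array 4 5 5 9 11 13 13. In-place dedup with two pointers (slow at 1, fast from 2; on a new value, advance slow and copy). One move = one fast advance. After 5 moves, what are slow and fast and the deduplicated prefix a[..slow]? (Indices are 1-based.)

slow=5, fast=7, prefix=[4, 5, 9, 11, 13]

(s=1,f=2) a[fast]=5≠a[slow]=4 write a[2]=5 → slow++,fast++
(s=2,f=3) a[fast]=5=a[slow] dup → fast++
(s=2,f=4) a[fast]=9≠a[slow]=5 write a[3]=9 → slow++,fast++
(s=3,f=5) a[fast]=11≠a[slow]=9 write a[4]=11 → slow++,fast++
(s=4,f=6) a[fast]=13≠a[slow]=11 write a[5]=13 → slow++,fast++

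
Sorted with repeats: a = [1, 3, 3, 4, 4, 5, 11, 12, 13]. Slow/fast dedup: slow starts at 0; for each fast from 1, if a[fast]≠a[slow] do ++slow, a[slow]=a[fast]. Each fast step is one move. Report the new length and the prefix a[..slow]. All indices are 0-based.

length 7; prefix = [1, 3, 4, 5, 11, 12, 13]

slow=0 fast=1: a[fast]=3≠a[slow]=1 write a[1]=3, slow++,fast++
slow=1 fast=2: a[fast]=3=a[slow] dup, fast++
slow=1 fast=3: a[fast]=4≠a[slow]=3 write a[2]=4, slow++,fast++
slow=2 fast=4: a[fast]=4=a[slow] dup, fast++
slow=2 fast=5: a[fast]=5≠a[slow]=4 write a[3]=5, slow++,fast++
slow=3 fast=6: a[fast]=11≠a[slow]=5 write a[4]=11, slow++,fast++
slow=4 fast=7: a[fast]=12≠a[slow]=11 write a[5]=12, slow++,fast++
slow=5 fast=8: a[fast]=13≠a[slow]=12 write a[6]=13, slow++,fast++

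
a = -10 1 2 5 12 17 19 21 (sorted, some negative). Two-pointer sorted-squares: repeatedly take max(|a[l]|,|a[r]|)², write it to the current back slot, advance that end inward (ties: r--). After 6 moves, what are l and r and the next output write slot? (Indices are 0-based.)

[0,7] |-10|<=|21| out[7]=441 → r--
[0,6] |-10|<=|19| out[6]=361 → r--
[0,5] |-10|<=|17| out[5]=289 → r--
[0,4] |-10|<=|12| out[4]=144 → r--
[0,3] |-10|>|5| out[3]=100 → l++
[1,3] |1|<=|5| out[2]=25 → r--

l=1, r=2, next write slot=1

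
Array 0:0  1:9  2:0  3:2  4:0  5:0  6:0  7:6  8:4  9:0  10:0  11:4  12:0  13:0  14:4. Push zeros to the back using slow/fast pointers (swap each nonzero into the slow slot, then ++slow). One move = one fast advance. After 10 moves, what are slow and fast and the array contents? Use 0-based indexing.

slow=0 fast=0: a[fast]=0, fast++
slow=0 fast=1: a[fast]=9≠0 swap→a[0]=9, slow++,fast++
slow=1 fast=2: a[fast]=0, fast++
slow=1 fast=3: a[fast]=2≠0 swap→a[1]=2, slow++,fast++
slow=2 fast=4: a[fast]=0, fast++
slow=2 fast=5: a[fast]=0, fast++
slow=2 fast=6: a[fast]=0, fast++
slow=2 fast=7: a[fast]=6≠0 swap→a[2]=6, slow++,fast++
slow=3 fast=8: a[fast]=4≠0 swap→a[3]=4, slow++,fast++
slow=4 fast=9: a[fast]=0, fast++

slow=4, fast=10, a=[9, 2, 6, 4, 0, 0, 0, 0, 0, 0, 0, 4, 0, 0, 4]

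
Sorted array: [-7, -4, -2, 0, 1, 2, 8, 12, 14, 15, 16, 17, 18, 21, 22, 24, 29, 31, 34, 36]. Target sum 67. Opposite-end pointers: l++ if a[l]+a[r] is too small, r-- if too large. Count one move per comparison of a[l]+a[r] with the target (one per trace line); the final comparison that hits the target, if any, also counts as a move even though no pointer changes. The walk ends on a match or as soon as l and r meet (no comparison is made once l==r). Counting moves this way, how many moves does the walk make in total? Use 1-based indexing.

18 moves

[1,20] -7+36=29 <67 → l++
[2,20] -4+36=32 <67 → l++
[3,20] -2+36=34 <67 → l++
[4,20] 0+36=36 <67 → l++
[5,20] 1+36=37 <67 → l++
[6,20] 2+36=38 <67 → l++
[7,20] 8+36=44 <67 → l++
[8,20] 12+36=48 <67 → l++
[9,20] 14+36=50 <67 → l++
[10,20] 15+36=51 <67 → l++
[11,20] 16+36=52 <67 → l++
[12,20] 17+36=53 <67 → l++
[13,20] 18+36=54 <67 → l++
[14,20] 21+36=57 <67 → l++
[15,20] 22+36=58 <67 → l++
[16,20] 24+36=60 <67 → l++
[17,20] 29+36=65 <67 → l++
[18,20] 31+36=67 → found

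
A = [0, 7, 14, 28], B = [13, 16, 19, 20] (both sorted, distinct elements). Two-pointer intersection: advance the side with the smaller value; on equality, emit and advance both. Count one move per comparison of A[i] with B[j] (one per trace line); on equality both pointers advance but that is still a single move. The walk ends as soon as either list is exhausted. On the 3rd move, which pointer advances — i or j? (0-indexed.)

[i=0,j=0] 0<13 → i++
[i=1,j=0] 7<13 → i++
[i=2,j=0] 14>13 → j++

j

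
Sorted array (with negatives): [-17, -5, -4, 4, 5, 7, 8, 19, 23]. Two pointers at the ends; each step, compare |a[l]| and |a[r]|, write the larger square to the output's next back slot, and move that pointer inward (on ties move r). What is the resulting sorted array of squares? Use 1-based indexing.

l=1 r=9: |-17|<=|23| out[9]=529, r--
l=1 r=8: |-17|<=|19| out[8]=361, r--
l=1 r=7: |-17|>|8| out[7]=289, l++
l=2 r=7: |-5|<=|8| out[6]=64, r--
l=2 r=6: |-5|<=|7| out[5]=49, r--
l=2 r=5: |-5|<=|5| out[4]=25, r--
l=2 r=4: |-5|>|4| out[3]=25, l++
l=3 r=4: |-4|<=|4| out[2]=16, r--
l=3 r=3: |-4|<=|-4| out[1]=16, r--

[16, 16, 25, 25, 49, 64, 289, 361, 529]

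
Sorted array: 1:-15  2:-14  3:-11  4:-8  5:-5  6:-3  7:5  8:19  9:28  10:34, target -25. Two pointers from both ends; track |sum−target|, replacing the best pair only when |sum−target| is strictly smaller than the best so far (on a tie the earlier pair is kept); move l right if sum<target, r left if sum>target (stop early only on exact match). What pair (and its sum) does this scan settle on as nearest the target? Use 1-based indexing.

pair (-14, -11) with sum -25 (|Δ|=0)

[1,10] -15+34=19 d=44 * → r--
[1,9] -15+28=13 d=38 * → r--
[1,8] -15+19=4 d=29 * → r--
[1,7] -15+5=-10 d=15 * → r--
[1,6] -15+-3=-18 d=7 * → r--
[1,5] -15+-5=-20 d=5 * → r--
[1,4] -15+-8=-23 d=2 * → r--
[1,3] -15+-11=-26 d=1 * → l++
[2,3] -14+-11=-25 d=0 * → stop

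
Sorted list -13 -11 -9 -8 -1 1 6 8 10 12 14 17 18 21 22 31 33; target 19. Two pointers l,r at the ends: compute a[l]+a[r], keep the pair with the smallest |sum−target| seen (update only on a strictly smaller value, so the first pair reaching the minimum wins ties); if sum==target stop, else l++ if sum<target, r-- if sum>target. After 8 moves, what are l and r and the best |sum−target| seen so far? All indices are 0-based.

l=0 r=16: -13+33=20 d=1 *, r--
l=0 r=15: -13+31=18 d=1, l++
l=1 r=15: -11+31=20 d=1, r--
l=1 r=14: -11+22=11 d=8, l++
l=2 r=14: -9+22=13 d=6, l++
l=3 r=14: -8+22=14 d=5, l++
l=4 r=14: -1+22=21 d=2, r--
l=4 r=13: -1+21=20 d=1, r--

l=4, r=12, best |Δ|=1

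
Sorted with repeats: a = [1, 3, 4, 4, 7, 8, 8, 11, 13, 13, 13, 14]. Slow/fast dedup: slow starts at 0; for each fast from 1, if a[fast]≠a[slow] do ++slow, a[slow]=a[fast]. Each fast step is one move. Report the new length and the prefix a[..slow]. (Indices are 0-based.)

length 8; prefix = [1, 3, 4, 7, 8, 11, 13, 14]

slow=0 fast=1: a[fast]=3≠a[slow]=1 write a[1]=3, slow++,fast++
slow=1 fast=2: a[fast]=4≠a[slow]=3 write a[2]=4, slow++,fast++
slow=2 fast=3: a[fast]=4=a[slow] dup, fast++
slow=2 fast=4: a[fast]=7≠a[slow]=4 write a[3]=7, slow++,fast++
slow=3 fast=5: a[fast]=8≠a[slow]=7 write a[4]=8, slow++,fast++
slow=4 fast=6: a[fast]=8=a[slow] dup, fast++
slow=4 fast=7: a[fast]=11≠a[slow]=8 write a[5]=11, slow++,fast++
slow=5 fast=8: a[fast]=13≠a[slow]=11 write a[6]=13, slow++,fast++
slow=6 fast=9: a[fast]=13=a[slow] dup, fast++
slow=6 fast=10: a[fast]=13=a[slow] dup, fast++
slow=6 fast=11: a[fast]=14≠a[slow]=13 write a[7]=14, slow++,fast++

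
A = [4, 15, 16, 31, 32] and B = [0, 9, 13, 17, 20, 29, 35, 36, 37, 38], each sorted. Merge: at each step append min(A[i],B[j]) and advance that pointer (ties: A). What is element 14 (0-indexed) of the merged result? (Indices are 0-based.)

[i=0,j=0] A[i]=4>B[j]=0 take 0 → j++
[i=0,j=1] A[i]=4<=B[j]=9 take 4 → i++
[i=1,j=1] A[i]=15>B[j]=9 take 9 → j++
[i=1,j=2] A[i]=15>B[j]=13 take 13 → j++
[i=1,j=3] A[i]=15<=B[j]=17 take 15 → i++
[i=2,j=3] A[i]=16<=B[j]=17 take 16 → i++
[i=3,j=3] A[i]=31>B[j]=17 take 17 → j++
[i=3,j=4] A[i]=31>B[j]=20 take 20 → j++
[i=3,j=5] A[i]=31>B[j]=29 take 29 → j++
[i=3,j=6] A[i]=31<=B[j]=35 take 31 → i++
[i=4,j=6] A[i]=32<=B[j]=35 take 32 → i++
[i=5,j=6] A done, take B[j]=35 → j++
[i=5,j=7] A done, take B[j]=36 → j++
[i=5,j=8] A done, take B[j]=37 → j++
[i=5,j=9] A done, take B[j]=38 → j++

merged[14] = 38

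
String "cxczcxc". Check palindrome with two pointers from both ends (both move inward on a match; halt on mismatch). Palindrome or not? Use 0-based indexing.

l=0 r=6: 'c'=='c', l++,r--
l=1 r=5: 'x'=='x', l++,r--
l=2 r=4: 'c'=='c', l++,r--

palindrome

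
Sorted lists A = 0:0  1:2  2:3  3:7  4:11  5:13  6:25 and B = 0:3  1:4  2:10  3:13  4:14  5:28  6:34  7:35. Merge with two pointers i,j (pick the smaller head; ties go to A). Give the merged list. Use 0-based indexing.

[0, 2, 3, 3, 4, 7, 10, 11, 13, 13, 14, 25, 28, 34, 35]

[i=0,j=0] A[i]=0<=B[j]=3 take 0 → i++
[i=1,j=0] A[i]=2<=B[j]=3 take 2 → i++
[i=2,j=0] A[i]=3<=B[j]=3 take 3 → i++
[i=3,j=0] A[i]=7>B[j]=3 take 3 → j++
[i=3,j=1] A[i]=7>B[j]=4 take 4 → j++
[i=3,j=2] A[i]=7<=B[j]=10 take 7 → i++
[i=4,j=2] A[i]=11>B[j]=10 take 10 → j++
[i=4,j=3] A[i]=11<=B[j]=13 take 11 → i++
[i=5,j=3] A[i]=13<=B[j]=13 take 13 → i++
[i=6,j=3] A[i]=25>B[j]=13 take 13 → j++
[i=6,j=4] A[i]=25>B[j]=14 take 14 → j++
[i=6,j=5] A[i]=25<=B[j]=28 take 25 → i++
[i=7,j=5] A done, take B[j]=28 → j++
[i=7,j=6] A done, take B[j]=34 → j++
[i=7,j=7] A done, take B[j]=35 → j++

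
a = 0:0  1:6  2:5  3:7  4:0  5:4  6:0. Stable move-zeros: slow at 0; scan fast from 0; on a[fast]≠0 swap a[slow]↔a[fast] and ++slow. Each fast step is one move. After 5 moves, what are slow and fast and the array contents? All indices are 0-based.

slow=3, fast=5, a=[6, 5, 7, 0, 0, 4, 0]

slow=0 fast=0: a[fast]=0, fast++
slow=0 fast=1: a[fast]=6≠0 swap→a[0]=6, slow++,fast++
slow=1 fast=2: a[fast]=5≠0 swap→a[1]=5, slow++,fast++
slow=2 fast=3: a[fast]=7≠0 swap→a[2]=7, slow++,fast++
slow=3 fast=4: a[fast]=0, fast++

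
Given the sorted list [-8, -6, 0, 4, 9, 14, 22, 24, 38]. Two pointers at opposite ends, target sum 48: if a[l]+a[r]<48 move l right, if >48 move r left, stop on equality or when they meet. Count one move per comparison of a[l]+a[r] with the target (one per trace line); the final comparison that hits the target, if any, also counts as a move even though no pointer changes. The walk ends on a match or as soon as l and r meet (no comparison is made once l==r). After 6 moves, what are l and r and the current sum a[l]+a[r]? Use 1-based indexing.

l=1 r=9: -8+38=30 <48, l++
l=2 r=9: -6+38=32 <48, l++
l=3 r=9: 0+38=38 <48, l++
l=4 r=9: 4+38=42 <48, l++
l=5 r=9: 9+38=47 <48, l++
l=6 r=9: 14+38=52 >48, r--

l=6, r=8, sum=38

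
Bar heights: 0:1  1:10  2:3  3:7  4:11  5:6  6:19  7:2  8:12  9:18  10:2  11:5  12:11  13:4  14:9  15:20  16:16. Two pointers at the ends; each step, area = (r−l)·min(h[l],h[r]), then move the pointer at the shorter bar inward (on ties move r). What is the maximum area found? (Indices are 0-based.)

l=0 r=16: min(1,16)*16=16 best=16 *, l++
l=1 r=16: min(10,16)*15=150 best=150 *, l++
l=2 r=16: min(3,16)*14=42 best=150, l++
l=3 r=16: min(7,16)*13=91 best=150, l++
l=4 r=16: min(11,16)*12=132 best=150, l++
l=5 r=16: min(6,16)*11=66 best=150, l++
l=6 r=16: min(19,16)*10=160 best=160 *, r--
l=6 r=15: min(19,20)*9=171 best=171 *, l++
l=7 r=15: min(2,20)*8=16 best=171, l++
l=8 r=15: min(12,20)*7=84 best=171, l++
l=9 r=15: min(18,20)*6=108 best=171, l++
l=10 r=15: min(2,20)*5=10 best=171, l++
l=11 r=15: min(5,20)*4=20 best=171, l++
l=12 r=15: min(11,20)*3=33 best=171, l++
l=13 r=15: min(4,20)*2=8 best=171, l++
l=14 r=15: min(9,20)*1=9 best=171, l++

max area = 171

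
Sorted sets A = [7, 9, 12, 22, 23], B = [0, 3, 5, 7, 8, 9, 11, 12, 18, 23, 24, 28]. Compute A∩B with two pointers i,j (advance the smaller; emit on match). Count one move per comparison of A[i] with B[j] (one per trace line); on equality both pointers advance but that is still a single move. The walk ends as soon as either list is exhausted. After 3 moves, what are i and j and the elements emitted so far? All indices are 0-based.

i=0 j=0: 7>0, j++
i=0 j=1: 7>3, j++
i=0 j=2: 7>5, j++

i=0, j=3, emitted=[]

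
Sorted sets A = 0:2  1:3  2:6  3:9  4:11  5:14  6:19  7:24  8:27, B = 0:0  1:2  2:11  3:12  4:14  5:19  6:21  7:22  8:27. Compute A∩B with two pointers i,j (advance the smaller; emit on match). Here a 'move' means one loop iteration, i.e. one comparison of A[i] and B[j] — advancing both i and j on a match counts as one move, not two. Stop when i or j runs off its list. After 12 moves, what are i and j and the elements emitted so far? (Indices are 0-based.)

i=8, j=8, emitted=[2, 11, 14, 19]

[i=0,j=0] 2>0 → j++
[i=0,j=1] 2==2 emit → i++,j++
[i=1,j=2] 3<11 → i++
[i=2,j=2] 6<11 → i++
[i=3,j=2] 9<11 → i++
[i=4,j=2] 11==11 emit → i++,j++
[i=5,j=3] 14>12 → j++
[i=5,j=4] 14==14 emit → i++,j++
[i=6,j=5] 19==19 emit → i++,j++
[i=7,j=6] 24>21 → j++
[i=7,j=7] 24>22 → j++
[i=7,j=8] 24<27 → i++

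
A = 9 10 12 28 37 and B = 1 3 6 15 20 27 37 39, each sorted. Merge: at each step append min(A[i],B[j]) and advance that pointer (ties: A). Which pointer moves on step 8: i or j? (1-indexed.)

j

i=1 j=1: A[i]=9>B[j]=1 take 1, j++
i=1 j=2: A[i]=9>B[j]=3 take 3, j++
i=1 j=3: A[i]=9>B[j]=6 take 6, j++
i=1 j=4: A[i]=9<=B[j]=15 take 9, i++
i=2 j=4: A[i]=10<=B[j]=15 take 10, i++
i=3 j=4: A[i]=12<=B[j]=15 take 12, i++
i=4 j=4: A[i]=28>B[j]=15 take 15, j++
i=4 j=5: A[i]=28>B[j]=20 take 20, j++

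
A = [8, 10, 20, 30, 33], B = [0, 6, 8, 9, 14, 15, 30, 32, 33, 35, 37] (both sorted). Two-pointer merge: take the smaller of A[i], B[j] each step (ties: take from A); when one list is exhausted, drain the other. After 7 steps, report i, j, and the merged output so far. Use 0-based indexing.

i=2, j=5, merged so far=[0, 6, 8, 8, 9, 10, 14]

i=0 j=0: A[i]=8>B[j]=0 take 0, j++
i=0 j=1: A[i]=8>B[j]=6 take 6, j++
i=0 j=2: A[i]=8<=B[j]=8 take 8, i++
i=1 j=2: A[i]=10>B[j]=8 take 8, j++
i=1 j=3: A[i]=10>B[j]=9 take 9, j++
i=1 j=4: A[i]=10<=B[j]=14 take 10, i++
i=2 j=4: A[i]=20>B[j]=14 take 14, j++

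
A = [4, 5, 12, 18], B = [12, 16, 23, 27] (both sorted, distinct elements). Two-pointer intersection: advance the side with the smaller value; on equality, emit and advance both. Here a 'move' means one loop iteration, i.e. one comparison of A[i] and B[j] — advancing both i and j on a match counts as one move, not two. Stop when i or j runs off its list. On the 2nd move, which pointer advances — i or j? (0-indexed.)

i

i=0 j=0: 4<12, i++
i=1 j=0: 5<12, i++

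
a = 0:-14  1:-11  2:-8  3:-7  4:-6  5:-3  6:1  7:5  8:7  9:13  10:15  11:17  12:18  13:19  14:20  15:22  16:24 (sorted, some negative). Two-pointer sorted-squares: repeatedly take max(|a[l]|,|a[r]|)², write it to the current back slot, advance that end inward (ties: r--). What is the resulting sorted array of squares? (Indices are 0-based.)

[0,16] |-14|<=|24| out[16]=576 → r--
[0,15] |-14|<=|22| out[15]=484 → r--
[0,14] |-14|<=|20| out[14]=400 → r--
[0,13] |-14|<=|19| out[13]=361 → r--
[0,12] |-14|<=|18| out[12]=324 → r--
[0,11] |-14|<=|17| out[11]=289 → r--
[0,10] |-14|<=|15| out[10]=225 → r--
[0,9] |-14|>|13| out[9]=196 → l++
[1,9] |-11|<=|13| out[8]=169 → r--
[1,8] |-11|>|7| out[7]=121 → l++
[2,8] |-8|>|7| out[6]=64 → l++
[3,8] |-7|<=|7| out[5]=49 → r--
[3,7] |-7|>|5| out[4]=49 → l++
[4,7] |-6|>|5| out[3]=36 → l++
[5,7] |-3|<=|5| out[2]=25 → r--
[5,6] |-3|>|1| out[1]=9 → l++
[6,6] |1|<=|1| out[0]=1 → r--

[1, 9, 25, 36, 49, 49, 64, 121, 169, 196, 225, 289, 324, 361, 400, 484, 576]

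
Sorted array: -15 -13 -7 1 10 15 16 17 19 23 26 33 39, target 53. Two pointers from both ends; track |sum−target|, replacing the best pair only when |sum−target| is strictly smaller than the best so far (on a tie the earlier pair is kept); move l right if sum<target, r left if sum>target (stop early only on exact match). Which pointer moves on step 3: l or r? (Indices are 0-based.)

[0,12] -15+39=24 d=29 * → l++
[1,12] -13+39=26 d=27 * → l++
[2,12] -7+39=32 d=21 * → l++

l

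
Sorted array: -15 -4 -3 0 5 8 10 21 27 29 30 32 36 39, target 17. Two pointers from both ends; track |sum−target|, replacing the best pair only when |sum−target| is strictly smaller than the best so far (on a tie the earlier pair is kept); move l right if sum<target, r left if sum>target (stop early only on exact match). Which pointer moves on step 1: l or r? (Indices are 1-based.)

l=1 r=14: -15+39=24 d=7 *, r--

r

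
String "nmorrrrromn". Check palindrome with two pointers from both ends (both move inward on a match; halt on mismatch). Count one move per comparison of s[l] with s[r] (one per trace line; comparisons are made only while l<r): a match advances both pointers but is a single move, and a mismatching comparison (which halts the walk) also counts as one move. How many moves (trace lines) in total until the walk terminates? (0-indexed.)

l=0 r=10: 'n'=='n', l++,r--
l=1 r=9: 'm'=='m', l++,r--
l=2 r=8: 'o'=='o', l++,r--
l=3 r=7: 'r'=='r', l++,r--
l=4 r=6: 'r'=='r', l++,r--

5 moves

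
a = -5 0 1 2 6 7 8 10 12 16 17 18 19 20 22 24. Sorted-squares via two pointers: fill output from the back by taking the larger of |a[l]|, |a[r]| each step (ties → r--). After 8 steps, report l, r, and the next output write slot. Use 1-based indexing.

l=1 r=16: |-5|<=|24| out[16]=576, r--
l=1 r=15: |-5|<=|22| out[15]=484, r--
l=1 r=14: |-5|<=|20| out[14]=400, r--
l=1 r=13: |-5|<=|19| out[13]=361, r--
l=1 r=12: |-5|<=|18| out[12]=324, r--
l=1 r=11: |-5|<=|17| out[11]=289, r--
l=1 r=10: |-5|<=|16| out[10]=256, r--
l=1 r=9: |-5|<=|12| out[9]=144, r--

l=1, r=8, next write slot=8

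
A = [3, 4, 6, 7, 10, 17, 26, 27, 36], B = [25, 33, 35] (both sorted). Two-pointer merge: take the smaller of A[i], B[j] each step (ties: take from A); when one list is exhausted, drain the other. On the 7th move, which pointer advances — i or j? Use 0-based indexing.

i=0 j=0: A[i]=3<=B[j]=25 take 3, i++
i=1 j=0: A[i]=4<=B[j]=25 take 4, i++
i=2 j=0: A[i]=6<=B[j]=25 take 6, i++
i=3 j=0: A[i]=7<=B[j]=25 take 7, i++
i=4 j=0: A[i]=10<=B[j]=25 take 10, i++
i=5 j=0: A[i]=17<=B[j]=25 take 17, i++
i=6 j=0: A[i]=26>B[j]=25 take 25, j++

j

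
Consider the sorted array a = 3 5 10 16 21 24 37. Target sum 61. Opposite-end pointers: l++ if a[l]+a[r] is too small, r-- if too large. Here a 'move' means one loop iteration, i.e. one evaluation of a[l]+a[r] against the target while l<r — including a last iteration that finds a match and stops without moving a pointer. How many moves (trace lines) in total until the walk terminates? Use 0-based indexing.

6 moves

[0,6] 3+37=40 <61 → l++
[1,6] 5+37=42 <61 → l++
[2,6] 10+37=47 <61 → l++
[3,6] 16+37=53 <61 → l++
[4,6] 21+37=58 <61 → l++
[5,6] 24+37=61 → found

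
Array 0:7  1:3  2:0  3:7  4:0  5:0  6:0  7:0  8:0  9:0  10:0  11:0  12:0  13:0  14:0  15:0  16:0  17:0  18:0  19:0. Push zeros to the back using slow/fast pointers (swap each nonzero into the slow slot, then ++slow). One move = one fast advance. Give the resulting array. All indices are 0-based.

[7, 3, 7, 0, 0, 0, 0, 0, 0, 0, 0, 0, 0, 0, 0, 0, 0, 0, 0, 0]

(s=0,f=0) a[fast]=7≠0 swap→a[0]=7 → slow++,fast++
(s=1,f=1) a[fast]=3≠0 swap→a[1]=3 → slow++,fast++
(s=2,f=2) a[fast]=0 → fast++
(s=2,f=3) a[fast]=7≠0 swap→a[2]=7 → slow++,fast++
(s=3,f=4) a[fast]=0 → fast++
(s=3,f=5) a[fast]=0 → fast++
(s=3,f=6) a[fast]=0 → fast++
(s=3,f=7) a[fast]=0 → fast++
(s=3,f=8) a[fast]=0 → fast++
(s=3,f=9) a[fast]=0 → fast++
(s=3,f=10) a[fast]=0 → fast++
(s=3,f=11) a[fast]=0 → fast++
(s=3,f=12) a[fast]=0 → fast++
(s=3,f=13) a[fast]=0 → fast++
(s=3,f=14) a[fast]=0 → fast++
(s=3,f=15) a[fast]=0 → fast++
(s=3,f=16) a[fast]=0 → fast++
(s=3,f=17) a[fast]=0 → fast++
(s=3,f=18) a[fast]=0 → fast++
(s=3,f=19) a[fast]=0 → fast++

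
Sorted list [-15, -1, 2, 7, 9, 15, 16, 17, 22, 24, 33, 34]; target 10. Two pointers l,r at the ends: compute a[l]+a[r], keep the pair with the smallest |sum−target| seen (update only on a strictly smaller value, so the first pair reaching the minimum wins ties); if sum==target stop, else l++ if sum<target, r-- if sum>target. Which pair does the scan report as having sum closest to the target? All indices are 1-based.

[1,12] -15+34=19 d=9 * → r--
[1,11] -15+33=18 d=8 * → r--
[1,10] -15+24=9 d=1 * → l++
[2,10] -1+24=23 d=13 → r--
[2,9] -1+22=21 d=11 → r--
[2,8] -1+17=16 d=6 → r--
[2,7] -1+16=15 d=5 → r--
[2,6] -1+15=14 d=4 → r--
[2,5] -1+9=8 d=2 → l++
[3,5] 2+9=11 d=1 → r--
[3,4] 2+7=9 d=1 → l++

pair (-15, 24) with sum 9 (|Δ|=1)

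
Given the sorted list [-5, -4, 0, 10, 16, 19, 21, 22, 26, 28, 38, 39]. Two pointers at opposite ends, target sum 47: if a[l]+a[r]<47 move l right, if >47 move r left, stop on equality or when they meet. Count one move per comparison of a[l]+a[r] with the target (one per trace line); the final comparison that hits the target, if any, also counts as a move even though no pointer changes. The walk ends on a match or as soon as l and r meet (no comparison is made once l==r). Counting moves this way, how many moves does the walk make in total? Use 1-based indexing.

[1,12] -5+39=34 <47 → l++
[2,12] -4+39=35 <47 → l++
[3,12] 0+39=39 <47 → l++
[4,12] 10+39=49 >47 → r--
[4,11] 10+38=48 >47 → r--
[4,10] 10+28=38 <47 → l++
[5,10] 16+28=44 <47 → l++
[6,10] 19+28=47 → found

8 moves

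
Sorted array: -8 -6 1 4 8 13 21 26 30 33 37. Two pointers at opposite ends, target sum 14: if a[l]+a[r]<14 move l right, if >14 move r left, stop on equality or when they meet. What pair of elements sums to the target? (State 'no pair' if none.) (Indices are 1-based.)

(1, 13)

l=1 r=11: -8+37=29 >14, r--
l=1 r=10: -8+33=25 >14, r--
l=1 r=9: -8+30=22 >14, r--
l=1 r=8: -8+26=18 >14, r--
l=1 r=7: -8+21=13 <14, l++
l=2 r=7: -6+21=15 >14, r--
l=2 r=6: -6+13=7 <14, l++
l=3 r=6: 1+13=14, found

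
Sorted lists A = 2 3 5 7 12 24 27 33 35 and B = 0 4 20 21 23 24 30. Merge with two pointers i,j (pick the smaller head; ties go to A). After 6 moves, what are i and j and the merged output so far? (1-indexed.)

i=5, j=3, merged so far=[0, 2, 3, 4, 5, 7]

i=1 j=1: A[i]=2>B[j]=0 take 0, j++
i=1 j=2: A[i]=2<=B[j]=4 take 2, i++
i=2 j=2: A[i]=3<=B[j]=4 take 3, i++
i=3 j=2: A[i]=5>B[j]=4 take 4, j++
i=3 j=3: A[i]=5<=B[j]=20 take 5, i++
i=4 j=3: A[i]=7<=B[j]=20 take 7, i++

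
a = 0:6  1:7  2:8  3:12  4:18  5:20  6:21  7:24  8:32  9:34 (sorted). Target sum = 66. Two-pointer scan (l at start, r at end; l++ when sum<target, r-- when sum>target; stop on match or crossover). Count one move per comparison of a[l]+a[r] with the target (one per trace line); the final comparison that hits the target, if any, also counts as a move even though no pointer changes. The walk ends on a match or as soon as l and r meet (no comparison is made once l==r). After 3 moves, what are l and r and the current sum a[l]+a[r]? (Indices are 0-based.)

[0,9] 6+34=40 <66 → l++
[1,9] 7+34=41 <66 → l++
[2,9] 8+34=42 <66 → l++

l=3, r=9, sum=46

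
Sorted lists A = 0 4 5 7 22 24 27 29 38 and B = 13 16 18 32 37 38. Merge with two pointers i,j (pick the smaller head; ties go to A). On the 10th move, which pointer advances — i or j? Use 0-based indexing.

[i=0,j=0] A[i]=0<=B[j]=13 take 0 → i++
[i=1,j=0] A[i]=4<=B[j]=13 take 4 → i++
[i=2,j=0] A[i]=5<=B[j]=13 take 5 → i++
[i=3,j=0] A[i]=7<=B[j]=13 take 7 → i++
[i=4,j=0] A[i]=22>B[j]=13 take 13 → j++
[i=4,j=1] A[i]=22>B[j]=16 take 16 → j++
[i=4,j=2] A[i]=22>B[j]=18 take 18 → j++
[i=4,j=3] A[i]=22<=B[j]=32 take 22 → i++
[i=5,j=3] A[i]=24<=B[j]=32 take 24 → i++
[i=6,j=3] A[i]=27<=B[j]=32 take 27 → i++

i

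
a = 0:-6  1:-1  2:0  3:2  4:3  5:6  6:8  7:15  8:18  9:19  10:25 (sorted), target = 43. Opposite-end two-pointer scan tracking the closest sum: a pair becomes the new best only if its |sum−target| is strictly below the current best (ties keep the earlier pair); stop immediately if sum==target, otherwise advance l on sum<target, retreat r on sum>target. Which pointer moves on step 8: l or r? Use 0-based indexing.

l

l=0 r=10: -6+25=19 d=24 *, l++
l=1 r=10: -1+25=24 d=19 *, l++
l=2 r=10: 0+25=25 d=18 *, l++
l=3 r=10: 2+25=27 d=16 *, l++
l=4 r=10: 3+25=28 d=15 *, l++
l=5 r=10: 6+25=31 d=12 *, l++
l=6 r=10: 8+25=33 d=10 *, l++
l=7 r=10: 15+25=40 d=3 *, l++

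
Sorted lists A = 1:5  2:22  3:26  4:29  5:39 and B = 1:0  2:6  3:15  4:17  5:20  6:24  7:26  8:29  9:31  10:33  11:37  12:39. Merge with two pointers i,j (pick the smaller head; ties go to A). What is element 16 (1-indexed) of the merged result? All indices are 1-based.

i=1 j=1: A[i]=5>B[j]=0 take 0, j++
i=1 j=2: A[i]=5<=B[j]=6 take 5, i++
i=2 j=2: A[i]=22>B[j]=6 take 6, j++
i=2 j=3: A[i]=22>B[j]=15 take 15, j++
i=2 j=4: A[i]=22>B[j]=17 take 17, j++
i=2 j=5: A[i]=22>B[j]=20 take 20, j++
i=2 j=6: A[i]=22<=B[j]=24 take 22, i++
i=3 j=6: A[i]=26>B[j]=24 take 24, j++
i=3 j=7: A[i]=26<=B[j]=26 take 26, i++
i=4 j=7: A[i]=29>B[j]=26 take 26, j++
i=4 j=8: A[i]=29<=B[j]=29 take 29, i++
i=5 j=8: A[i]=39>B[j]=29 take 29, j++
i=5 j=9: A[i]=39>B[j]=31 take 31, j++
i=5 j=10: A[i]=39>B[j]=33 take 33, j++
i=5 j=11: A[i]=39>B[j]=37 take 37, j++
i=5 j=12: A[i]=39<=B[j]=39 take 39, i++
i=6 j=12: A done, take B[j]=39, j++

merged[16] = 39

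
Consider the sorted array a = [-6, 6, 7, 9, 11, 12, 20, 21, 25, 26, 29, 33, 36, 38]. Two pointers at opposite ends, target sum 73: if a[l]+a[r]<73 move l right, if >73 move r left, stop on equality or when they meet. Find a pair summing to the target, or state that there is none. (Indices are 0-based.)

no pair

[0,13] -6+38=32 <73 → l++
[1,13] 6+38=44 <73 → l++
[2,13] 7+38=45 <73 → l++
[3,13] 9+38=47 <73 → l++
[4,13] 11+38=49 <73 → l++
[5,13] 12+38=50 <73 → l++
[6,13] 20+38=58 <73 → l++
[7,13] 21+38=59 <73 → l++
[8,13] 25+38=63 <73 → l++
[9,13] 26+38=64 <73 → l++
[10,13] 29+38=67 <73 → l++
[11,13] 33+38=71 <73 → l++
[12,13] 36+38=74 >73 → r--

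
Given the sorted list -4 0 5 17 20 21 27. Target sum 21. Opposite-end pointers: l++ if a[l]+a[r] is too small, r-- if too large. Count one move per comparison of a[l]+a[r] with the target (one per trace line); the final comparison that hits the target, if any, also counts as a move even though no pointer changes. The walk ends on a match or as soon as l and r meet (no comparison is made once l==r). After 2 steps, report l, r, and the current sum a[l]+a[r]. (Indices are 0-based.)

l=1, r=5, sum=21

[0,6] -4+27=23 >21 → r--
[0,5] -4+21=17 <21 → l++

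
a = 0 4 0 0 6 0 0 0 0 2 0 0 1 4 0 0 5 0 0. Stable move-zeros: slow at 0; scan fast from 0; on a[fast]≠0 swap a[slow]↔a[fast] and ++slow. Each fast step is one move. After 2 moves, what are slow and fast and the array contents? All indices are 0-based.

slow=1, fast=2, a=[4, 0, 0, 0, 6, 0, 0, 0, 0, 2, 0, 0, 1, 4, 0, 0, 5, 0, 0]

slow=0 fast=0: a[fast]=0, fast++
slow=0 fast=1: a[fast]=4≠0 swap→a[0]=4, slow++,fast++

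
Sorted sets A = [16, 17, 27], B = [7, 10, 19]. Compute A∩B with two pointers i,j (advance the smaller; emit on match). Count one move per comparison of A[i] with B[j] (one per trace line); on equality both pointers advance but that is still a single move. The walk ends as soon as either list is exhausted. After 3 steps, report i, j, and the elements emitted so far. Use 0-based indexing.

i=1, j=2, emitted=[]

i=0 j=0: 16>7, j++
i=0 j=1: 16>10, j++
i=0 j=2: 16<19, i++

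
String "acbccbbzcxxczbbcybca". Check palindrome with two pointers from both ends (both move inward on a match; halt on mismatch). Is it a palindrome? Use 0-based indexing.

l=0 r=19: 'a'=='a', l++,r--
l=1 r=18: 'c'=='c', l++,r--
l=2 r=17: 'b'=='b', l++,r--
l=3 r=16: 'c'!='y', stop

not a palindrome (mismatch at 3,16)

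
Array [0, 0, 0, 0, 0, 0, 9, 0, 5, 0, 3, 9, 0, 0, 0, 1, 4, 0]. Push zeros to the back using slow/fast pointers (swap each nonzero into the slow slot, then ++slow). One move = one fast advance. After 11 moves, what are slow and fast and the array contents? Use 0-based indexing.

(s=0,f=0) a[fast]=0 → fast++
(s=0,f=1) a[fast]=0 → fast++
(s=0,f=2) a[fast]=0 → fast++
(s=0,f=3) a[fast]=0 → fast++
(s=0,f=4) a[fast]=0 → fast++
(s=0,f=5) a[fast]=0 → fast++
(s=0,f=6) a[fast]=9≠0 swap→a[0]=9 → slow++,fast++
(s=1,f=7) a[fast]=0 → fast++
(s=1,f=8) a[fast]=5≠0 swap→a[1]=5 → slow++,fast++
(s=2,f=9) a[fast]=0 → fast++
(s=2,f=10) a[fast]=3≠0 swap→a[2]=3 → slow++,fast++

slow=3, fast=11, a=[9, 5, 3, 0, 0, 0, 0, 0, 0, 0, 0, 9, 0, 0, 0, 1, 4, 0]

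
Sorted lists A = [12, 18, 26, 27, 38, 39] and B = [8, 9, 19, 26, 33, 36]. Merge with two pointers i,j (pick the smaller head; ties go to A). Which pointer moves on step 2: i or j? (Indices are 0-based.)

i=0 j=0: A[i]=12>B[j]=8 take 8, j++
i=0 j=1: A[i]=12>B[j]=9 take 9, j++

j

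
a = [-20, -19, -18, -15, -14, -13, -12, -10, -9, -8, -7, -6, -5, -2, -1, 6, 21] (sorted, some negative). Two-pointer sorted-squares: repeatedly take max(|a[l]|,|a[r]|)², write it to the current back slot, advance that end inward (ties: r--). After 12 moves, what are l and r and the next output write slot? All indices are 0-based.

l=0 r=16: |-20|<=|21| out[16]=441, r--
l=0 r=15: |-20|>|6| out[15]=400, l++
l=1 r=15: |-19|>|6| out[14]=361, l++
l=2 r=15: |-18|>|6| out[13]=324, l++
l=3 r=15: |-15|>|6| out[12]=225, l++
l=4 r=15: |-14|>|6| out[11]=196, l++
l=5 r=15: |-13|>|6| out[10]=169, l++
l=6 r=15: |-12|>|6| out[9]=144, l++
l=7 r=15: |-10|>|6| out[8]=100, l++
l=8 r=15: |-9|>|6| out[7]=81, l++
l=9 r=15: |-8|>|6| out[6]=64, l++
l=10 r=15: |-7|>|6| out[5]=49, l++

l=11, r=15, next write slot=4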